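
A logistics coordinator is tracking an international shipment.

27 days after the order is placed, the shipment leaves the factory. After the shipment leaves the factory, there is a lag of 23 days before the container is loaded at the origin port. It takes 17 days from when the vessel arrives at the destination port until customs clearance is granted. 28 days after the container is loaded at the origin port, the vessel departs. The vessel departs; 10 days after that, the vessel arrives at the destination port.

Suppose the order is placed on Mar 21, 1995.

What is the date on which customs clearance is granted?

Jul 4, 1995

The order is placed: Mar 21, 1995.
The shipment leaves the factory: Mar 21, 1995 + 27 days = Apr 17, 1995.
The container is loaded at the origin port: Apr 17, 1995 + 23 days = May 10, 1995.
The vessel departs: May 10, 1995 + 28 days = Jun 7, 1995.
The vessel arrives at the destination port: Jun 7, 1995 + 10 days = Jun 17, 1995.
Customs clearance is granted: Jun 17, 1995 + 17 days = Jul 4, 1995.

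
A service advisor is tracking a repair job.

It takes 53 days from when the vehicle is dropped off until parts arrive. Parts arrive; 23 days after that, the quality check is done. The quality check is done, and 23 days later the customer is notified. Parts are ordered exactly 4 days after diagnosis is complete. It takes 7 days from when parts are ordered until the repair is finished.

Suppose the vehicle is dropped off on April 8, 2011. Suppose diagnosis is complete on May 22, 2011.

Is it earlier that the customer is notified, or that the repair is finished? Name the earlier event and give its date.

The vehicle is dropped off: Apr 8, 2011.
Parts arrive: Apr 8, 2011 + 53 days = May 31, 2011.
The quality check is done: May 31, 2011 + 23 days = Jun 23, 2011.
The customer is notified: Jun 23, 2011 + 23 days = Jul 16, 2011.
Diagnosis is complete: May 22, 2011.
Parts are ordered: May 22, 2011 + 4 days = May 26, 2011.
The repair is finished: May 26, 2011 + 7 days = Jun 2, 2011.
Comparing: the customer is notified on Jul 16, 2011 vs the repair is finished on Jun 2, 2011. Earlier: the repair is finished.

The repair is finished — June 2, 2011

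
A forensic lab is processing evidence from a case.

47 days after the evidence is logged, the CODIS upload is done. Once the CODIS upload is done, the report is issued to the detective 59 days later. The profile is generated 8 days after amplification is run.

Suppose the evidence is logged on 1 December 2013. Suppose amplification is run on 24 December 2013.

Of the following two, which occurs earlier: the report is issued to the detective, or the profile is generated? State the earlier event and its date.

The evidence is logged: Dec 1, 2013.
The CODIS upload is done: Dec 1, 2013 + 47 days = Jan 17, 2014.
The report is issued to the detective: Jan 17, 2014 + 59 days = Mar 17, 2014.
Amplification is run: Dec 24, 2013.
The profile is generated: Dec 24, 2013 + 8 days = Jan 1, 2014.
Comparing: the report is issued to the detective on Mar 17, 2014 vs the profile is generated on Jan 1, 2014. Earlier: the profile is generated.

The profile is generated — 1 January 2014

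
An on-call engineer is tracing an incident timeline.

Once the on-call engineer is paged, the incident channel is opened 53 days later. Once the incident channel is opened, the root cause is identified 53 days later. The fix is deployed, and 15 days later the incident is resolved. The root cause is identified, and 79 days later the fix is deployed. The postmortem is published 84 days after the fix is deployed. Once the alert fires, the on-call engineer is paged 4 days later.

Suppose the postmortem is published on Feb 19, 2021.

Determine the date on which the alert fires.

The postmortem is published: Feb 19, 2021.
The fix is deployed: Feb 19, 2021 − 84 days = Nov 27, 2020.
The root cause is identified: Nov 27, 2020 − 79 days = Sep 9, 2020.
The incident channel is opened: Sep 9, 2020 − 53 days = Jul 18, 2020.
The on-call engineer is paged: Jul 18, 2020 − 53 days = May 26, 2020.
The alert fires: May 26, 2020 − 4 days = May 22, 2020.

May 22, 2020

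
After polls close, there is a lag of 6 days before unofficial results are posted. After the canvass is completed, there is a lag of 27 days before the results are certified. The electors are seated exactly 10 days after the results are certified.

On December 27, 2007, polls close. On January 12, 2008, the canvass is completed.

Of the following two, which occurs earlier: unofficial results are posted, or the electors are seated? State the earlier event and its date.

Polls close: Dec 27, 2007.
Unofficial results are posted: Dec 27, 2007 + 6 days = Jan 2, 2008.
The canvass is completed: Jan 12, 2008.
The results are certified: Jan 12, 2008 + 27 days = Feb 8, 2008.
The electors are seated: Feb 8, 2008 + 10 days = Feb 18, 2008.
Comparing: unofficial results are posted on Jan 2, 2008 vs the electors are seated on Feb 18, 2008. Earlier: unofficial results are posted.

Unofficial results are posted — January 2, 2008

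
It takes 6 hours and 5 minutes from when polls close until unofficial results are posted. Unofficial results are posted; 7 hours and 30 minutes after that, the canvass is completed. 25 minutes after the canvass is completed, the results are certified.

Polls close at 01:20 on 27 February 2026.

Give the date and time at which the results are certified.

Polls close: 01:20 Feb 27, 2026.
Unofficial results are posted: 01:20 Feb 27, 2026 + 6h05m = 07:25 Feb 27, 2026.
The canvass is completed: 07:25 Feb 27, 2026 + 7h30m = 14:55 Feb 27, 2026.
The results are certified: 14:55 Feb 27, 2026 + 25m = 15:20 Feb 27, 2026.

15:20 on 27 February 2026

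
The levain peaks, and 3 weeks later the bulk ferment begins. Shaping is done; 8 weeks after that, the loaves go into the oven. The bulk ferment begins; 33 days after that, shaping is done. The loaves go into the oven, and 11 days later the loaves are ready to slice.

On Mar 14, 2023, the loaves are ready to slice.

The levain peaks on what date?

The loaves are ready to slice: Mar 14, 2023.
The loaves go into the oven: Mar 14, 2023 − 11 days = Mar 3, 2023.
Shaping is done: Mar 3, 2023 − 8 weeks = Jan 6, 2023.
The bulk ferment begins: Jan 6, 2023 − 33 days = Dec 4, 2022.
The levain peaks: Dec 4, 2022 − 3 weeks = Nov 13, 2022.

Nov 13, 2022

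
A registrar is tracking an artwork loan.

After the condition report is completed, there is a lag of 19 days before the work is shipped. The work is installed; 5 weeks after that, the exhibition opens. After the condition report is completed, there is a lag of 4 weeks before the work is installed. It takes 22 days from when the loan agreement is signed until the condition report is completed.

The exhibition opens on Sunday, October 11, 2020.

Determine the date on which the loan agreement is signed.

The exhibition opens: Oct 11, 2020.
The work is installed: Oct 11, 2020 − 5 weeks = Sep 6, 2020.
The condition report is completed: Sep 6, 2020 − 4 weeks = Aug 9, 2020.
The loan agreement is signed: Aug 9, 2020 − 22 days = Jul 18, 2020.

Saturday, July 18, 2020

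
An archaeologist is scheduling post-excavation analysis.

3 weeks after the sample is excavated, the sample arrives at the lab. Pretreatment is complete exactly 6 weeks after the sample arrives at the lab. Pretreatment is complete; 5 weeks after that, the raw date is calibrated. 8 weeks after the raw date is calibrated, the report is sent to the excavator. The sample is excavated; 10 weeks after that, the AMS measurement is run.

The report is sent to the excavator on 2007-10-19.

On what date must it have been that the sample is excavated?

2007-05-18

The report is sent to the excavator: Oct 19, 2007.
The raw date is calibrated: Oct 19, 2007 − 8 weeks = Aug 24, 2007.
Pretreatment is complete: Aug 24, 2007 − 5 weeks = Jul 20, 2007.
The sample arrives at the lab: Jul 20, 2007 − 6 weeks = Jun 8, 2007.
The sample is excavated: Jun 8, 2007 − 3 weeks = May 18, 2007.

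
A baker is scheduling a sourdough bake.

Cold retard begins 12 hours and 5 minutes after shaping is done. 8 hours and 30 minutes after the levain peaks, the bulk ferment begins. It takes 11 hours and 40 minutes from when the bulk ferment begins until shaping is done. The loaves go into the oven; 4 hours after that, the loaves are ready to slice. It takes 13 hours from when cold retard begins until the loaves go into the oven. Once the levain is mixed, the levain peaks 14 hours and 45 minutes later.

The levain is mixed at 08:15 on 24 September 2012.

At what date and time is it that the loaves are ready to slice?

The levain is mixed: 08:15 Sep 24, 2012.
The levain peaks: 08:15 Sep 24, 2012 + 14h45m = 23:00 Sep 24, 2012.
The bulk ferment begins: 23:00 Sep 24, 2012 + 8h30m = 07:30 Sep 25, 2012.
Shaping is done: 07:30 Sep 25, 2012 + 11h40m = 19:10 Sep 25, 2012.
Cold retard begins: 19:10 Sep 25, 2012 + 12h05m = 07:15 Sep 26, 2012.
The loaves go into the oven: 07:15 Sep 26, 2012 + 13h = 20:15 Sep 26, 2012.
The loaves are ready to slice: 20:15 Sep 26, 2012 + 4h = 00:15 Sep 27, 2012.

00:15 on 27 September 2012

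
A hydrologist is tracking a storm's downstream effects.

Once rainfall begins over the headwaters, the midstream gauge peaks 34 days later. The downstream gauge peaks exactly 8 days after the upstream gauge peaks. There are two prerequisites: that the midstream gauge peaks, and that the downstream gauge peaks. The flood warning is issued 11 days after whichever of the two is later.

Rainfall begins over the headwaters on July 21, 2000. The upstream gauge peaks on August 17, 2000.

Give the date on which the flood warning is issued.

September 5, 2000

Rainfall begins over the headwaters: Jul 21, 2000.
The midstream gauge peaks: Jul 21, 2000 + 34 days = Aug 24, 2000.
The upstream gauge peaks: Aug 17, 2000.
The downstream gauge peaks: Aug 17, 2000 + 8 days = Aug 25, 2000.
Both prerequisites met — the midstream gauge peaks (Aug 24, 2000), the downstream gauge peaks (Aug 25, 2000); the later is Aug 25, 2000.
The flood warning is issued: Aug 25, 2000 + 11 days = Sep 5, 2000.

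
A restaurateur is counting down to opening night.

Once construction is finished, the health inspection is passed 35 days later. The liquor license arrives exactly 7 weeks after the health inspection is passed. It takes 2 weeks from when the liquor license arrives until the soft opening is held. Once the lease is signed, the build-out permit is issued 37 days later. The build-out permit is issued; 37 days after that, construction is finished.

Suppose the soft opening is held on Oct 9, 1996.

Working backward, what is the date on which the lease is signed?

The soft opening is held: Oct 9, 1996.
The liquor license arrives: Oct 9, 1996 − 2 weeks = Sep 25, 1996.
The health inspection is passed: Sep 25, 1996 − 7 weeks = Aug 7, 1996.
Construction is finished: Aug 7, 1996 − 35 days = Jul 3, 1996.
The build-out permit is issued: Jul 3, 1996 − 37 days = May 27, 1996.
The lease is signed: May 27, 1996 − 37 days = Apr 20, 1996.

Apr 20, 1996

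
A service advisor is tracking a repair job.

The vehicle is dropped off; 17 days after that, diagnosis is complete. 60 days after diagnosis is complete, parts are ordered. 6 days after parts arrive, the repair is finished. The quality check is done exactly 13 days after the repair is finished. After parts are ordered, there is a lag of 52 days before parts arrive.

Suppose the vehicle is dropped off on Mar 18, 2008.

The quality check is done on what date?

The vehicle is dropped off: Mar 18, 2008.
Diagnosis is complete: Mar 18, 2008 + 17 days = Apr 4, 2008.
Parts are ordered: Apr 4, 2008 + 60 days = Jun 3, 2008.
Parts arrive: Jun 3, 2008 + 52 days = Jul 25, 2008.
The repair is finished: Jul 25, 2008 + 6 days = Jul 31, 2008.
The quality check is done: Jul 31, 2008 + 13 days = Aug 13, 2008.

Aug 13, 2008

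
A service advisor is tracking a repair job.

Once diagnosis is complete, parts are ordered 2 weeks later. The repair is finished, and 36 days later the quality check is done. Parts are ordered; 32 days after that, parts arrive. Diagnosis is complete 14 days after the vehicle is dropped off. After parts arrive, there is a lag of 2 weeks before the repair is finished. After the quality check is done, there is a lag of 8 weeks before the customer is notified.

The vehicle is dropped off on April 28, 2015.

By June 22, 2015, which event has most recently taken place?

Parts are ordered

The vehicle is dropped off: Apr 28, 2015.
Diagnosis is complete: Apr 28, 2015 + 14 days = May 12, 2015.
Parts are ordered: May 12, 2015 + 2 weeks = May 26, 2015.
Parts arrive: May 26, 2015 + 32 days = Jun 27, 2015.
The repair is finished: Jun 27, 2015 + 2 weeks = Jul 11, 2015.
The quality check is done: Jul 11, 2015 + 36 days = Aug 16, 2015.
The customer is notified: Aug 16, 2015 + 8 weeks = Oct 11, 2015.
Jun 22, 2015 falls between when parts are ordered (May 26, 2015) and when parts arrive (Jun 27, 2015).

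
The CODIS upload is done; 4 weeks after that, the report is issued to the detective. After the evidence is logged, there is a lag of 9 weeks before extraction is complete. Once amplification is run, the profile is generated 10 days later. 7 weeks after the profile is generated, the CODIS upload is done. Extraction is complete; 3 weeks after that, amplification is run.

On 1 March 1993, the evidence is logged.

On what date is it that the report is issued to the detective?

19 August 1993

The evidence is logged: Mar 1, 1993.
Extraction is complete: Mar 1, 1993 + 9 weeks = May 3, 1993.
Amplification is run: May 3, 1993 + 3 weeks = May 24, 1993.
The profile is generated: May 24, 1993 + 10 days = Jun 3, 1993.
The CODIS upload is done: Jun 3, 1993 + 7 weeks = Jul 22, 1993.
The report is issued to the detective: Jul 22, 1993 + 4 weeks = Aug 19, 1993.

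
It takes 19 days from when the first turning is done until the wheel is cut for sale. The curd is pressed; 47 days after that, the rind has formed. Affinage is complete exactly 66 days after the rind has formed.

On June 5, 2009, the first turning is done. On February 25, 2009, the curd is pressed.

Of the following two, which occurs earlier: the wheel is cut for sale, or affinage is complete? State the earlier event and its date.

Affinage is complete — June 18, 2009

The first turning is done: Jun 5, 2009.
The wheel is cut for sale: Jun 5, 2009 + 19 days = Jun 24, 2009.
The curd is pressed: Feb 25, 2009.
The rind has formed: Feb 25, 2009 + 47 days = Apr 13, 2009.
Affinage is complete: Apr 13, 2009 + 66 days = Jun 18, 2009.
Comparing: the wheel is cut for sale on Jun 24, 2009 vs affinage is complete on Jun 18, 2009. Earlier: affinage is complete.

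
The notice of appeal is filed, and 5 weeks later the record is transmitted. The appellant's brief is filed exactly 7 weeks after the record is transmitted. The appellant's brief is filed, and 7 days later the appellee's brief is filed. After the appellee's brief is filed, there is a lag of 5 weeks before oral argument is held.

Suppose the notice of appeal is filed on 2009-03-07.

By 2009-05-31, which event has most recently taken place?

The notice of appeal is filed: Mar 7, 2009.
The record is transmitted: Mar 7, 2009 + 5 weeks = Apr 11, 2009.
The appellant's brief is filed: Apr 11, 2009 + 7 weeks = May 30, 2009.
The appellee's brief is filed: May 30, 2009 + 7 days = Jun 6, 2009.
Oral argument is held: Jun 6, 2009 + 5 weeks = Jul 11, 2009.
May 31, 2009 falls between when the appellant's brief is filed (May 30, 2009) and when the appellee's brief is filed (Jun 6, 2009).

The appellant's brief is filed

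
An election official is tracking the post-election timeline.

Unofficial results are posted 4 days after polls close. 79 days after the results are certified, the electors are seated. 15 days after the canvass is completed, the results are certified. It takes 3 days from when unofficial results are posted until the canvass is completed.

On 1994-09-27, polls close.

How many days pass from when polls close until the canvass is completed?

Causal path: polls close → unofficial results are posted → the canvass is completed.
Total delay along the path: 4 + 3 = 7 days.

7 days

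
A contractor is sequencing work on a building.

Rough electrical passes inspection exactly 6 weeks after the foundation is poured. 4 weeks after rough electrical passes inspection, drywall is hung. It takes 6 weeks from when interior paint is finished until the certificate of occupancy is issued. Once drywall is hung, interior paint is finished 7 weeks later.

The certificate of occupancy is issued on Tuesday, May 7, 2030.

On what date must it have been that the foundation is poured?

Tuesday, November 27, 2029

The certificate of occupancy is issued: May 7, 2030.
Interior paint is finished: May 7, 2030 − 6 weeks = Mar 26, 2030.
Drywall is hung: Mar 26, 2030 − 7 weeks = Feb 5, 2030.
Rough electrical passes inspection: Feb 5, 2030 − 4 weeks = Jan 8, 2030.
The foundation is poured: Jan 8, 2030 − 6 weeks = Nov 27, 2029.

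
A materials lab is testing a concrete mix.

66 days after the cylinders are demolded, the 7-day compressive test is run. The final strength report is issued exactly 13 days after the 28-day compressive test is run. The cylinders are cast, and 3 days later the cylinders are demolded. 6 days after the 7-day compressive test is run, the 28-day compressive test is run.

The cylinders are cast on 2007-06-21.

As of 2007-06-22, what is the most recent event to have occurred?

The cylinders are cast: Jun 21, 2007.
The cylinders are demolded: Jun 21, 2007 + 3 days = Jun 24, 2007.
The 7-day compressive test is run: Jun 24, 2007 + 66 days = Aug 29, 2007.
The 28-day compressive test is run: Aug 29, 2007 + 6 days = Sep 4, 2007.
The final strength report is issued: Sep 4, 2007 + 13 days = Sep 17, 2007.
Jun 22, 2007 falls between when the cylinders are cast (Jun 21, 2007) and when the cylinders are demolded (Jun 24, 2007).

The cylinders are cast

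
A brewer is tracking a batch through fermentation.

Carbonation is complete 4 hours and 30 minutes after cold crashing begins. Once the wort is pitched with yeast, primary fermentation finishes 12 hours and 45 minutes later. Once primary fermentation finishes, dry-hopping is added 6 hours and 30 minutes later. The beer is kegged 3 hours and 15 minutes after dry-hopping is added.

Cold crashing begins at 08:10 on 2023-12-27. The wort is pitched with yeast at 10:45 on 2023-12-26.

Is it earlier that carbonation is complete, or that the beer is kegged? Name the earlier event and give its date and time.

Cold crashing begins: 08:10 Dec 27, 2023.
Carbonation is complete: 08:10 Dec 27, 2023 + 4h30m = 12:40 Dec 27, 2023.
The wort is pitched with yeast: 10:45 Dec 26, 2023.
Primary fermentation finishes: 10:45 Dec 26, 2023 + 12h45m = 23:30 Dec 26, 2023.
Dry-hopping is added: 23:30 Dec 26, 2023 + 6h30m = 06:00 Dec 27, 2023.
The beer is kegged: 06:00 Dec 27, 2023 + 3h15m = 09:15 Dec 27, 2023.
Comparing: carbonation is complete at 12:40 Dec 27, 2023 vs the beer is kegged at 09:15 Dec 27, 2023. Earlier: the beer is kegged.

The beer is kegged — 09:15 on 2023-12-27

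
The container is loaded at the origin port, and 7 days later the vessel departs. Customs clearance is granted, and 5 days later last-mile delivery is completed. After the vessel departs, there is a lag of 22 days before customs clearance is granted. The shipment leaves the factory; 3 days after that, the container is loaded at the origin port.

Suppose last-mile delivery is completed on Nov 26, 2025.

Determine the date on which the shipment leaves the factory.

Oct 20, 2025

Last-mile delivery is completed: Nov 26, 2025.
Customs clearance is granted: Nov 26, 2025 − 5 days = Nov 21, 2025.
The vessel departs: Nov 21, 2025 − 22 days = Oct 30, 2025.
The container is loaded at the origin port: Oct 30, 2025 − 7 days = Oct 23, 2025.
The shipment leaves the factory: Oct 23, 2025 − 3 days = Oct 20, 2025.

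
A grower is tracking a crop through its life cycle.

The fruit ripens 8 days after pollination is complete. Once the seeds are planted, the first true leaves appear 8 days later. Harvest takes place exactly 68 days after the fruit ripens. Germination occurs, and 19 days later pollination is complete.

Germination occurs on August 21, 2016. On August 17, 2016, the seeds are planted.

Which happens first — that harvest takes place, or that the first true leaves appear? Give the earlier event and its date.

The first true leaves appear — August 25, 2016

Germination occurs: Aug 21, 2016.
Pollination is complete: Aug 21, 2016 + 19 days = Sep 9, 2016.
The fruit ripens: Sep 9, 2016 + 8 days = Sep 17, 2016.
Harvest takes place: Sep 17, 2016 + 68 days = Nov 24, 2016.
The seeds are planted: Aug 17, 2016.
The first true leaves appear: Aug 17, 2016 + 8 days = Aug 25, 2016.
Comparing: harvest takes place on Nov 24, 2016 vs the first true leaves appear on Aug 25, 2016. Earlier: the first true leaves appear.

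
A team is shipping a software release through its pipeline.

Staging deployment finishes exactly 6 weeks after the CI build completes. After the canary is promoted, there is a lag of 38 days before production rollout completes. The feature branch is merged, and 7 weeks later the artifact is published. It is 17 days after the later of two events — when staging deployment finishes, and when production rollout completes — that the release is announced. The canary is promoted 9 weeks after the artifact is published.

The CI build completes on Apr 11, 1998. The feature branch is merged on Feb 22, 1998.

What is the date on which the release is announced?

Aug 8, 1998

The CI build completes: Apr 11, 1998.
Staging deployment finishes: Apr 11, 1998 + 6 weeks = May 23, 1998.
The feature branch is merged: Feb 22, 1998.
The artifact is published: Feb 22, 1998 + 7 weeks = Apr 12, 1998.
The canary is promoted: Apr 12, 1998 + 9 weeks = Jun 14, 1998.
Production rollout completes: Jun 14, 1998 + 38 days = Jul 22, 1998.
Both prerequisites met — staging deployment finishes (May 23, 1998), production rollout completes (Jul 22, 1998); the later is Jul 22, 1998.
The release is announced: Jul 22, 1998 + 17 days = Aug 8, 1998.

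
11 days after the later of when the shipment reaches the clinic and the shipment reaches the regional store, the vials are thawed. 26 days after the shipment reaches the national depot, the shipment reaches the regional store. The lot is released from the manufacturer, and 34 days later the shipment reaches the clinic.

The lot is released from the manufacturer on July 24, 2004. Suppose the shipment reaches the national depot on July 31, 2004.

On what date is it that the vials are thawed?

September 7, 2004

The lot is released from the manufacturer: Jul 24, 2004.
The shipment reaches the clinic: Jul 24, 2004 + 34 days = Aug 27, 2004.
The shipment reaches the national depot: Jul 31, 2004.
The shipment reaches the regional store: Jul 31, 2004 + 26 days = Aug 26, 2004.
Both prerequisites met — the shipment reaches the clinic (Aug 27, 2004), the shipment reaches the regional store (Aug 26, 2004); the later is Aug 27, 2004.
The vials are thawed: Aug 27, 2004 + 11 days = Sep 7, 2004.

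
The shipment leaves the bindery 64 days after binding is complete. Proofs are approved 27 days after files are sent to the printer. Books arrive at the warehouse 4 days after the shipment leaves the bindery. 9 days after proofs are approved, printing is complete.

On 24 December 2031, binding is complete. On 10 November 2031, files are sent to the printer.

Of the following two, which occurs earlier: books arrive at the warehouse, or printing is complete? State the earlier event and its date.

Printing is complete — 16 December 2031

Binding is complete: Dec 24, 2031.
The shipment leaves the bindery: Dec 24, 2031 + 64 days = Feb 26, 2032.
Books arrive at the warehouse: Feb 26, 2032 + 4 days = Mar 1, 2032.
Files are sent to the printer: Nov 10, 2031.
Proofs are approved: Nov 10, 2031 + 27 days = Dec 7, 2031.
Printing is complete: Dec 7, 2031 + 9 days = Dec 16, 2031.
Comparing: books arrive at the warehouse on Mar 1, 2032 vs printing is complete on Dec 16, 2031. Earlier: printing is complete.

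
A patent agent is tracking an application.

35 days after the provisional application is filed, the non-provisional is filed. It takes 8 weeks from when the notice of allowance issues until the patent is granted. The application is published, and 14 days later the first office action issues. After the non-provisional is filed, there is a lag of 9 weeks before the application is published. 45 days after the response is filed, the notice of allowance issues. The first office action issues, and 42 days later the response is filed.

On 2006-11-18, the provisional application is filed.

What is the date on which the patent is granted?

2007-07-31

The provisional application is filed: Nov 18, 2006.
The non-provisional is filed: Nov 18, 2006 + 35 days = Dec 23, 2006.
The application is published: Dec 23, 2006 + 9 weeks = Feb 24, 2007.
The first office action issues: Feb 24, 2007 + 14 days = Mar 10, 2007.
The response is filed: Mar 10, 2007 + 42 days = Apr 21, 2007.
The notice of allowance issues: Apr 21, 2007 + 45 days = Jun 5, 2007.
The patent is granted: Jun 5, 2007 + 8 weeks = Jul 31, 2007.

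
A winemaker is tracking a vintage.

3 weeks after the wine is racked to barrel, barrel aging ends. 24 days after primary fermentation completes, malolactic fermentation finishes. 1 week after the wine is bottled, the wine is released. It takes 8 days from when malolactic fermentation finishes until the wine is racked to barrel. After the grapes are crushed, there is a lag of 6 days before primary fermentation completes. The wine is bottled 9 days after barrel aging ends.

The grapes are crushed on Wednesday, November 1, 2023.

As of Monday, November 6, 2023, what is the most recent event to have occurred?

The grapes are crushed

The grapes are crushed: Nov 1, 2023.
Primary fermentation completes: Nov 1, 2023 + 6 days = Nov 7, 2023.
Malolactic fermentation finishes: Nov 7, 2023 + 24 days = Dec 1, 2023.
The wine is racked to barrel: Dec 1, 2023 + 8 days = Dec 9, 2023.
Barrel aging ends: Dec 9, 2023 + 3 weeks = Dec 30, 2023.
The wine is bottled: Dec 30, 2023 + 9 days = Jan 8, 2024.
The wine is released: Jan 8, 2024 + 1 week = Jan 15, 2024.
Nov 6, 2023 falls between when the grapes are crushed (Nov 1, 2023) and when primary fermentation completes (Nov 7, 2023).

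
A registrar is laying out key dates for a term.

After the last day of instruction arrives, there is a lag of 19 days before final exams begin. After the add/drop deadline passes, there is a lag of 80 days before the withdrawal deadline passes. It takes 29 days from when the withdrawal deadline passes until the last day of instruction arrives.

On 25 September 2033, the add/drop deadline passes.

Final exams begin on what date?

The add/drop deadline passes: Sep 25, 2033.
The withdrawal deadline passes: Sep 25, 2033 + 80 days = Dec 14, 2033.
The last day of instruction arrives: Dec 14, 2033 + 29 days = Jan 12, 2034.
Final exams begin: Jan 12, 2034 + 19 days = Jan 31, 2034.

31 January 2034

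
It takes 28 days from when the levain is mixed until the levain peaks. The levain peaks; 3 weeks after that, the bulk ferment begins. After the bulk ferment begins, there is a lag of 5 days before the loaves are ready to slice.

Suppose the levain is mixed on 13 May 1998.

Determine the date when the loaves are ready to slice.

6 July 1998

The levain is mixed: May 13, 1998.
The levain peaks: May 13, 1998 + 28 days = Jun 10, 1998.
The bulk ferment begins: Jun 10, 1998 + 3 weeks = Jul 1, 1998.
The loaves are ready to slice: Jul 1, 1998 + 5 days = Jul 6, 1998.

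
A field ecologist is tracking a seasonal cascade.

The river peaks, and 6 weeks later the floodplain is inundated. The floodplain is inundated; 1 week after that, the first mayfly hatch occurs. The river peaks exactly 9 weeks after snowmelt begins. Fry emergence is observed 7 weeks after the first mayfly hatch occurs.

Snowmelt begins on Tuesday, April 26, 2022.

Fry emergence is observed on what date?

Tuesday, October 4, 2022

Snowmelt begins: Apr 26, 2022.
The river peaks: Apr 26, 2022 + 9 weeks = Jun 28, 2022.
The floodplain is inundated: Jun 28, 2022 + 6 weeks = Aug 9, 2022.
The first mayfly hatch occurs: Aug 9, 2022 + 1 week = Aug 16, 2022.
Fry emergence is observed: Aug 16, 2022 + 7 weeks = Oct 4, 2022.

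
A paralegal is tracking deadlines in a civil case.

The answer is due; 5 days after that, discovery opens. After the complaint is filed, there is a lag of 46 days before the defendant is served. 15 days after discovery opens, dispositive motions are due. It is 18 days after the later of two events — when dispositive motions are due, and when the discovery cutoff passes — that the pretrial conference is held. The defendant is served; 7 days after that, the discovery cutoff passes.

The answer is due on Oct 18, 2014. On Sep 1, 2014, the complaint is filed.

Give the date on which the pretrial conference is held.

Nov 25, 2014

The answer is due: Oct 18, 2014.
Discovery opens: Oct 18, 2014 + 5 days = Oct 23, 2014.
Dispositive motions are due: Oct 23, 2014 + 15 days = Nov 7, 2014.
The complaint is filed: Sep 1, 2014.
The defendant is served: Sep 1, 2014 + 46 days = Oct 17, 2014.
The discovery cutoff passes: Oct 17, 2014 + 7 days = Oct 24, 2014.
Both prerequisites met — dispositive motions are due (Nov 7, 2014), the discovery cutoff passes (Oct 24, 2014); the later is Nov 7, 2014.
The pretrial conference is held: Nov 7, 2014 + 18 days = Nov 25, 2014.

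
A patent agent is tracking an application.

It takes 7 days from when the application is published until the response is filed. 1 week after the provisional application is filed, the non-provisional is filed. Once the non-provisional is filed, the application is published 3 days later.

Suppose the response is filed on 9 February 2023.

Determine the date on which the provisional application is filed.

23 January 2023

The response is filed: Feb 9, 2023.
The application is published: Feb 9, 2023 − 7 days = Feb 2, 2023.
The non-provisional is filed: Feb 2, 2023 − 3 days = Jan 30, 2023.
The provisional application is filed: Jan 30, 2023 − 1 week = Jan 23, 2023.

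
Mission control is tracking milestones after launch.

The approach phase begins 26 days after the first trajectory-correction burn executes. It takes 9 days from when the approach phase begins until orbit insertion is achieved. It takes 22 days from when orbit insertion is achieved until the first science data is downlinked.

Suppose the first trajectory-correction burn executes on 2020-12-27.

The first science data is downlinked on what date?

The first trajectory-correction burn executes: Dec 27, 2020.
The approach phase begins: Dec 27, 2020 + 26 days = Jan 22, 2021.
Orbit insertion is achieved: Jan 22, 2021 + 9 days = Jan 31, 2021.
The first science data is downlinked: Jan 31, 2021 + 22 days = Feb 22, 2021.

2021-02-22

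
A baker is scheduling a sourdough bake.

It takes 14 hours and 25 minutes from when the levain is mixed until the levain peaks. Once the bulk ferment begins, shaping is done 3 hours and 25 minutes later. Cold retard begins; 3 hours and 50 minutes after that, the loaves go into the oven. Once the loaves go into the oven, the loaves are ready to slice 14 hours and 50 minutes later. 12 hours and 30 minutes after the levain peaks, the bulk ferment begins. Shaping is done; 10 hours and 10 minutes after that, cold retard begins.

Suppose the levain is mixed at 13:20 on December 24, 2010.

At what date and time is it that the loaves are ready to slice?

00:30 on December 27, 2010

The levain is mixed: 13:20 Dec 24, 2010.
The levain peaks: 13:20 Dec 24, 2010 + 14h25m = 03:45 Dec 25, 2010.
The bulk ferment begins: 03:45 Dec 25, 2010 + 12h30m = 16:15 Dec 25, 2010.
Shaping is done: 16:15 Dec 25, 2010 + 3h25m = 19:40 Dec 25, 2010.
Cold retard begins: 19:40 Dec 25, 2010 + 10h10m = 05:50 Dec 26, 2010.
The loaves go into the oven: 05:50 Dec 26, 2010 + 3h50m = 09:40 Dec 26, 2010.
The loaves are ready to slice: 09:40 Dec 26, 2010 + 14h50m = 00:30 Dec 27, 2010.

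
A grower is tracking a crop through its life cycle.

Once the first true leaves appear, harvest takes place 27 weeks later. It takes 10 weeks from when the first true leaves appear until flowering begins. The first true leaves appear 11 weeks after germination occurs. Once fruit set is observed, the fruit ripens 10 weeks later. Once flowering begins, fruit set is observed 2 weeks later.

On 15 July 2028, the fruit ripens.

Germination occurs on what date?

The fruit ripens: Jul 15, 2028.
Fruit set is observed: Jul 15, 2028 − 10 weeks = May 6, 2028.
Flowering begins: May 6, 2028 − 2 weeks = Apr 22, 2028.
The first true leaves appear: Apr 22, 2028 − 10 weeks = Feb 12, 2028.
Germination occurs: Feb 12, 2028 − 11 weeks = Nov 27, 2027.

27 November 2027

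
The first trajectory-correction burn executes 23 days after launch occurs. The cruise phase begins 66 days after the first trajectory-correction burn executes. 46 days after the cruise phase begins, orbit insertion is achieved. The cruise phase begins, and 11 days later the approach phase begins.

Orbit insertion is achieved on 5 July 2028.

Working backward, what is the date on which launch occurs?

Orbit insertion is achieved: Jul 5, 2028.
The cruise phase begins: Jul 5, 2028 − 46 days = May 20, 2028.
The first trajectory-correction burn executes: May 20, 2028 − 66 days = Mar 15, 2028.
Launch occurs: Mar 15, 2028 − 23 days = Feb 21, 2028.

21 February 2028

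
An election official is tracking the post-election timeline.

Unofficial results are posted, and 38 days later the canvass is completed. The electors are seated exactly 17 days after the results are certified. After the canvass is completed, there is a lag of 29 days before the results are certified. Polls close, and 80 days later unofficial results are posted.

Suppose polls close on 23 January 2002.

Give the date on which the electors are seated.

6 July 2002

Polls close: Jan 23, 2002.
Unofficial results are posted: Jan 23, 2002 + 80 days = Apr 13, 2002.
The canvass is completed: Apr 13, 2002 + 38 days = May 21, 2002.
The results are certified: May 21, 2002 + 29 days = Jun 19, 2002.
The electors are seated: Jun 19, 2002 + 17 days = Jul 6, 2002.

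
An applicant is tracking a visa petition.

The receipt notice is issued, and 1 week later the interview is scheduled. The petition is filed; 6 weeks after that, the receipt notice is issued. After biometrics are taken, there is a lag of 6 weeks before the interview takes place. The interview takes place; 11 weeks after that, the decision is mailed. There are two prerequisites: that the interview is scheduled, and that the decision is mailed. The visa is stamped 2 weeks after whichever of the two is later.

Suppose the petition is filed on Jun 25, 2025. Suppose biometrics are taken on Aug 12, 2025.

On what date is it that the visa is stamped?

Dec 23, 2025

The petition is filed: Jun 25, 2025.
The receipt notice is issued: Jun 25, 2025 + 6 weeks = Aug 6, 2025.
The interview is scheduled: Aug 6, 2025 + 1 week = Aug 13, 2025.
Biometrics are taken: Aug 12, 2025.
The interview takes place: Aug 12, 2025 + 6 weeks = Sep 23, 2025.
The decision is mailed: Sep 23, 2025 + 11 weeks = Dec 9, 2025.
Both prerequisites met — the interview is scheduled (Aug 13, 2025), the decision is mailed (Dec 9, 2025); the later is Dec 9, 2025.
The visa is stamped: Dec 9, 2025 + 2 weeks = Dec 23, 2025.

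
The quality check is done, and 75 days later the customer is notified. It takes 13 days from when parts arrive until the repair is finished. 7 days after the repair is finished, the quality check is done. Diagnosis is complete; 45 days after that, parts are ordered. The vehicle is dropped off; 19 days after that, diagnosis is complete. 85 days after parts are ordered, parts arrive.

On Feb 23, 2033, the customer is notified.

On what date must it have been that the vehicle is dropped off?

Jun 24, 2032

The customer is notified: Feb 23, 2033.
The quality check is done: Feb 23, 2033 − 75 days = Dec 10, 2032.
The repair is finished: Dec 10, 2032 − 7 days = Dec 3, 2032.
Parts arrive: Dec 3, 2032 − 13 days = Nov 20, 2032.
Parts are ordered: Nov 20, 2032 − 85 days = Aug 27, 2032.
Diagnosis is complete: Aug 27, 2032 − 45 days = Jul 13, 2032.
The vehicle is dropped off: Jul 13, 2032 − 19 days = Jun 24, 2032.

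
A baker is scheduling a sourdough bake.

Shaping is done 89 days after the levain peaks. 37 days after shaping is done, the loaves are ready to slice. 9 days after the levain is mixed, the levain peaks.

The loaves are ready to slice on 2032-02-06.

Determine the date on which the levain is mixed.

2031-09-24

The loaves are ready to slice: Feb 6, 2032.
Shaping is done: Feb 6, 2032 − 37 days = Dec 31, 2031.
The levain peaks: Dec 31, 2031 − 89 days = Oct 3, 2031.
The levain is mixed: Oct 3, 2031 − 9 days = Sep 24, 2031.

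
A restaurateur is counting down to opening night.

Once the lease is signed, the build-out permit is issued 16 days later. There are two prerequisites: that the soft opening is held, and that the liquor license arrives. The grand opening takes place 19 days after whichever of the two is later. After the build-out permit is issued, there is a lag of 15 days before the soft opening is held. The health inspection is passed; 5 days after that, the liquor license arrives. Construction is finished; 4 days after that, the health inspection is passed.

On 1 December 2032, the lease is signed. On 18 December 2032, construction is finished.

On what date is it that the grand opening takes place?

20 January 2033

The lease is signed: Dec 1, 2032.
The build-out permit is issued: Dec 1, 2032 + 16 days = Dec 17, 2032.
The soft opening is held: Dec 17, 2032 + 15 days = Jan 1, 2033.
Construction is finished: Dec 18, 2032.
The health inspection is passed: Dec 18, 2032 + 4 days = Dec 22, 2032.
The liquor license arrives: Dec 22, 2032 + 5 days = Dec 27, 2032.
Both prerequisites met — the soft opening is held (Jan 1, 2033), the liquor license arrives (Dec 27, 2032); the later is Jan 1, 2033.
The grand opening takes place: Jan 1, 2033 + 19 days = Jan 20, 2033.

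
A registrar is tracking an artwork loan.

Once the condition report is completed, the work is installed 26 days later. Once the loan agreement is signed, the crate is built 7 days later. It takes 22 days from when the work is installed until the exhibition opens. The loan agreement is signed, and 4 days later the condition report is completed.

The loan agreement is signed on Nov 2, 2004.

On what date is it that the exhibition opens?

The loan agreement is signed: Nov 2, 2004.
The condition report is completed: Nov 2, 2004 + 4 days = Nov 6, 2004.
The work is installed: Nov 6, 2004 + 26 days = Dec 2, 2004.
The exhibition opens: Dec 2, 2004 + 22 days = Dec 24, 2004.

Dec 24, 2004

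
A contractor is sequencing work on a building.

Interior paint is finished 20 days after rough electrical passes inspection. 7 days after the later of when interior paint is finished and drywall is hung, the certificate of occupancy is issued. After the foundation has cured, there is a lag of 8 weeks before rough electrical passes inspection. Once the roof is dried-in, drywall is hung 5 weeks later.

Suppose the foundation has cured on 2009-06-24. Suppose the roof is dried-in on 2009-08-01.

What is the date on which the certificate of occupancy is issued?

2009-09-15

The foundation has cured: Jun 24, 2009.
Rough electrical passes inspection: Jun 24, 2009 + 8 weeks = Aug 19, 2009.
Interior paint is finished: Aug 19, 2009 + 20 days = Sep 8, 2009.
The roof is dried-in: Aug 1, 2009.
Drywall is hung: Aug 1, 2009 + 5 weeks = Sep 5, 2009.
Both prerequisites met — interior paint is finished (Sep 8, 2009), drywall is hung (Sep 5, 2009); the later is Sep 8, 2009.
The certificate of occupancy is issued: Sep 8, 2009 + 7 days = Sep 15, 2009.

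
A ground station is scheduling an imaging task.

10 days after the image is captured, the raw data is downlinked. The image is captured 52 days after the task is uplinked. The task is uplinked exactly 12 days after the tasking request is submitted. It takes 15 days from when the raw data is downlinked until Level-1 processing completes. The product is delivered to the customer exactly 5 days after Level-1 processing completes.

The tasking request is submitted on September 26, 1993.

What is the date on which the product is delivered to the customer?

December 29, 1993

The tasking request is submitted: Sep 26, 1993.
The task is uplinked: Sep 26, 1993 + 12 days = Oct 8, 1993.
The image is captured: Oct 8, 1993 + 52 days = Nov 29, 1993.
The raw data is downlinked: Nov 29, 1993 + 10 days = Dec 9, 1993.
Level-1 processing completes: Dec 9, 1993 + 15 days = Dec 24, 1993.
The product is delivered to the customer: Dec 24, 1993 + 5 days = Dec 29, 1993.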